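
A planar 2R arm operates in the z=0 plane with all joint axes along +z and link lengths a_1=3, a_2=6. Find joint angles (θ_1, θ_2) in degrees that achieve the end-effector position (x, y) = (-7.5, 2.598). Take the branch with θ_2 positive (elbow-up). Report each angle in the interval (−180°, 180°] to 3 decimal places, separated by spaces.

cos θ_2 = (62.9996−3²−6²)/(2·3·6) = 0.5000; θ_2 = 60.0007° (elbow-up)
β = atan2(2.5980,-7.5000) = 160.8939°; ψ = atan2(5.1962,5.9999) = 40.8939°
θ_1 = β − ψ = 120.0000°

120.000 60.001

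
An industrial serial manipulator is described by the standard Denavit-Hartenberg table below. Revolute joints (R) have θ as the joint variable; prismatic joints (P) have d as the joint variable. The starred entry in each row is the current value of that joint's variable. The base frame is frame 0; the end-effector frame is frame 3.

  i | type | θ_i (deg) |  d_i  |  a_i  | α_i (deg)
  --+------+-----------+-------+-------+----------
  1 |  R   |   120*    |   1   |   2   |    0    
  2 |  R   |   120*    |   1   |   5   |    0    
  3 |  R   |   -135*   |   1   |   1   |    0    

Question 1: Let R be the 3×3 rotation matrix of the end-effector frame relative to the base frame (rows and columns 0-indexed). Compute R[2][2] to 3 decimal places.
1.000

End-effector z-axis (col 2 of R) = (0.0000,0.0000,1.0000)
R[2][2] = 1.0000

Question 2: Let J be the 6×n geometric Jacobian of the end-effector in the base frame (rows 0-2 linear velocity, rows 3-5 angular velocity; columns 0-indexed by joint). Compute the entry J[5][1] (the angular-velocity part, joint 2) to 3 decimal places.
1.000

axis z_1 = (0.0000,0.0000,1.0000); lever o_n−o_1 = (-2.7588,-3.3642,2.0000)
cross product → J_v[:, 1] = (3.3642,-2.7588,0.0000)
J_ω[:, 1] = z_1
entry J[5][1] = 1.0000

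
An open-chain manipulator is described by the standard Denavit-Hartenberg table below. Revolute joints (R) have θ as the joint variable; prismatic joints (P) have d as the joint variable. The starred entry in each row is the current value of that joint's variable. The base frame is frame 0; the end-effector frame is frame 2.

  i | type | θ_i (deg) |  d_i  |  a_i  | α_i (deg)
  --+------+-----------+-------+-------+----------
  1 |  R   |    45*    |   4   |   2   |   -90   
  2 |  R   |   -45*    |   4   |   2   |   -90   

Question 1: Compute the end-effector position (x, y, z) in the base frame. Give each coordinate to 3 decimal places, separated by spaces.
after link 1: o_1 = (1.4142, 1.4142, 4.0000)
after link 2: o_2 = (-0.4142, 5.2426, 5.4142)

-0.414 5.243 5.414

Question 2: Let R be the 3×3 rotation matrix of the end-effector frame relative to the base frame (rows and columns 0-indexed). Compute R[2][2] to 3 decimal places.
End-effector z-axis (col 2 of R) = (0.5000,0.5000,-0.7071)
R[2][2] = -0.7071

-0.707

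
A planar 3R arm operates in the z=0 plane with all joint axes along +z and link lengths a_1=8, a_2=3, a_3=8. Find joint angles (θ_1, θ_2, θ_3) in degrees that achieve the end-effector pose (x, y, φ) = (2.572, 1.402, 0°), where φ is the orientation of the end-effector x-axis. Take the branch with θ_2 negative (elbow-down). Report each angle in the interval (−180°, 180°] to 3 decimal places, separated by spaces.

-178.965 -150.005 -31.030

wrist centre = target − a_3·(cos φ, sin φ) = (-5.4280, 1.4020)
cos θ_2 = (31.4288−8²−3²)/(2·8·3) = -0.8661; θ_2 = -150.0048° (elbow-down)
β = atan2(1.4020,-5.4280) = 165.5176°; ψ = atan2(-1.4998,5.4018) = -15.5171°
θ_1 = β − ψ = 181.0346°
θ_3 = φ − θ_1 − θ_2 = -31.0299° (wrapped to (-180°,180°])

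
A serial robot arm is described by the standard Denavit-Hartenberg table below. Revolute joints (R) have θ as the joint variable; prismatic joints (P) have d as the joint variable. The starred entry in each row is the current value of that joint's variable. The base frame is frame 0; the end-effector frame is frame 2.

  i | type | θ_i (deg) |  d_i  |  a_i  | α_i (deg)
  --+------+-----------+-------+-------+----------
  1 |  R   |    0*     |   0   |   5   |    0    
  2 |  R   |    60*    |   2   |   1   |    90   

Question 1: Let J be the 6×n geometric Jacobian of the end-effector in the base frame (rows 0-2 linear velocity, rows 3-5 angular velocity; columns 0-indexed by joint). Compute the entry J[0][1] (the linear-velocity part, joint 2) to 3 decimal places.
axis z_1 = (0.0000,0.0000,1.0000); lever o_n−o_1 = (0.5000,0.8660,2.0000)
cross product → J_v[:, 1] = (-0.8660,0.5000,0.0000)
J_ω[:, 1] = z_1
entry J[0][1] = -0.8660

-0.866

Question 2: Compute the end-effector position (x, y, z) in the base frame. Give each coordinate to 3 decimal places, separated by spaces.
5.500 0.866 2.000

after link 1: o_1 = (5.0000, 0.0000, 0.0000)
after link 2: o_2 = (5.5000, 0.8660, 2.0000)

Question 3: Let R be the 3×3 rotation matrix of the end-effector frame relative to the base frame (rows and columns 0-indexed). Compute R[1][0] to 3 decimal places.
End-effector x-axis (col 0 of R) = (0.5000,0.8660,0.0000)
R[1][0] = 0.8660

0.866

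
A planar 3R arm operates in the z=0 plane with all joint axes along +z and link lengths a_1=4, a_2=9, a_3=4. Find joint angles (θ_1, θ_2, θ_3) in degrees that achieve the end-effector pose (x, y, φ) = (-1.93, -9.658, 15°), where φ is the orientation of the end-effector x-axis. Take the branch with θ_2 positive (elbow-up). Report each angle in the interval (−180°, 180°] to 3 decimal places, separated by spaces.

-150.000 44.998 120.002

wrist centre = target − a_3·(cos φ, sin φ) = (-5.7937, -10.6933)
cos θ_2 = (147.9132−4²−9²)/(2·4·9) = 0.7071; θ_2 = 44.9984° (elbow-up)
β = atan2(-10.6933,-5.7937) = -118.4492°; ψ = atan2(6.3638,10.3641) = 31.5507°
θ_1 = β − ψ = -149.9999°
θ_3 = φ − θ_1 − θ_2 = 120.0015° (wrapped to (-180°,180°])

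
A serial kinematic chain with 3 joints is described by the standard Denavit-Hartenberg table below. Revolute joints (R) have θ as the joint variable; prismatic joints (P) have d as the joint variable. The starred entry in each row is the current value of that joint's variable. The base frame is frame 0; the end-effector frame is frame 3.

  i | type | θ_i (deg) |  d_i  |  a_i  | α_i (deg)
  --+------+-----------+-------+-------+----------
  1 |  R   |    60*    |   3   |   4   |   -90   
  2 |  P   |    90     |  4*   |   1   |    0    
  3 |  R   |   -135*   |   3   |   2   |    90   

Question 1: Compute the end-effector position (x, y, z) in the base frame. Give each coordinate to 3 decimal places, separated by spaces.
-3.355 8.189 3.414

after link 1: o_1 = (2.0000, 3.4641, 3.0000)
after link 2: o_2 = (-1.4641, 5.4641, 2.0000)
after link 3: o_3 = (-3.3551, 8.1888, 3.4142)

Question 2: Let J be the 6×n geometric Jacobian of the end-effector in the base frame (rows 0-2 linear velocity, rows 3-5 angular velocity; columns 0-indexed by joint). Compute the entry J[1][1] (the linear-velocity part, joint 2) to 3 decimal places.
prismatic axis z_1 = (-0.8660,0.5000,0.0000)
J_v[:, 1] = z_1; J_ω[:, 1] = (0,0,0)
entry J[1][1] = 0.5000

0.500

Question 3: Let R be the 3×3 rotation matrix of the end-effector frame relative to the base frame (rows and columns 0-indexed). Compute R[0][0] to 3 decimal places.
0.354

End-effector x-axis (col 0 of R) = (0.3536,0.6124,0.7071)
R[0][0] = 0.3536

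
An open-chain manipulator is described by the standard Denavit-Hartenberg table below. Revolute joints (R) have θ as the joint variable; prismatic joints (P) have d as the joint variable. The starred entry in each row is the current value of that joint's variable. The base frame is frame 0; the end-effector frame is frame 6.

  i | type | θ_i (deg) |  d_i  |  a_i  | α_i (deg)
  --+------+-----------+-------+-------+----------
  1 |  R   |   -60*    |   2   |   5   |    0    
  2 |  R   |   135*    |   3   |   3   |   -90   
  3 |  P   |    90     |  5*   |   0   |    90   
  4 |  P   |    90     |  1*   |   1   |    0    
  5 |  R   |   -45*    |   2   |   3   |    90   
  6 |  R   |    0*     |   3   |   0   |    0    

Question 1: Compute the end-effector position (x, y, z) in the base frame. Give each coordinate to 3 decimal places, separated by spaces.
after link 1: o_1 = (2.5000, -4.3301, 2.0000)
after link 2: o_2 = (3.2765, -1.4323, 5.0000)
after link 3: o_3 = (-1.5532, -0.1383, 5.0000)
after link 4: o_4 = (-2.2603, 1.0865, 5.0000)
after link 5: o_5 = (-3.7917, 3.5674, 2.8787)
after link 6: o_6 = (-1.7426, 3.0183, 0.7574)

-1.743 3.018 0.757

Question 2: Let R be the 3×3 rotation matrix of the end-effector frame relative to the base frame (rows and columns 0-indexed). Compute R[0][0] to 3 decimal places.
-0.683

End-effector x-axis (col 0 of R) = (-0.6830,0.1830,-0.7071)
R[0][0] = -0.6830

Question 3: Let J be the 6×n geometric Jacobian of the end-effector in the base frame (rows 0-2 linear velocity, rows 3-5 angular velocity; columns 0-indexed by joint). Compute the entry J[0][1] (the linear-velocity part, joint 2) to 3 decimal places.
-7.348

axis z_1 = (0.0000,0.0000,1.0000); lever o_n−o_1 = (-4.2426,7.3485,-1.2426)
cross product → J_v[:, 1] = (-7.3485,-4.2426,0.0000)
J_ω[:, 1] = z_1
entry J[0][1] = -7.3485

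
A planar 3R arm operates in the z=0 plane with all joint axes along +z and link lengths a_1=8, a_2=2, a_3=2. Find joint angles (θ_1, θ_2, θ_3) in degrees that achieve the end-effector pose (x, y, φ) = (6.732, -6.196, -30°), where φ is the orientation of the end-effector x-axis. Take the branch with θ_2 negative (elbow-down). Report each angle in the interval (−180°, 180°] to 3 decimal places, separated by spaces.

-32.204 -120.004 122.208

wrist centre = target − a_3·(cos φ, sin φ) = (4.9999, -5.1960)
cos θ_2 = (51.9979−8²−2²)/(2·8·2) = -0.5001; θ_2 = -120.0043° (elbow-down)
β = atan2(-5.1960,4.9999) = -46.1016°; ψ = atan2(-1.7320,6.9999) = -13.8976°
θ_1 = β − ψ = -32.2040°
θ_3 = φ − θ_1 − θ_2 = 122.2083° (wrapped to (-180°,180°])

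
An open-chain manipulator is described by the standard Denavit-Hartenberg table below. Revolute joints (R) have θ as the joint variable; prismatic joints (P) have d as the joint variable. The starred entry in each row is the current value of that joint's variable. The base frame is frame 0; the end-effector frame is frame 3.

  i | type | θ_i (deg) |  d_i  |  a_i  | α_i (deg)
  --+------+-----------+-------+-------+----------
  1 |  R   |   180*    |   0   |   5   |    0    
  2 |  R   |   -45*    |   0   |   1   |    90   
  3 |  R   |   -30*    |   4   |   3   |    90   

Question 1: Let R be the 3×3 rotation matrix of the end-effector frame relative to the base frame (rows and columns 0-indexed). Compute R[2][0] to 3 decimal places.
End-effector x-axis (col 0 of R) = (-0.6124,0.6124,-0.5000)
R[2][0] = -0.5000

-0.500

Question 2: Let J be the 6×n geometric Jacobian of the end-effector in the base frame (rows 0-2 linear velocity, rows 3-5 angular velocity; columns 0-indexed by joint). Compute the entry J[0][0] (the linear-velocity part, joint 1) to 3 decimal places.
axis z_0 = ẑ; lever o_n−o_0 = (-4.7158,5.3727,-1.5000)
cross product → J_v[:, 0] = (-5.3727,-4.7158,0.0000)
J_ω[:, 0] = z_0
entry J[0][0] = -5.3727

-5.373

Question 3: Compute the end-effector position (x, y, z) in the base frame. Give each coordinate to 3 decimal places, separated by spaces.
after link 1: o_1 = (-5.0000, 0.0000, 0.0000)
after link 2: o_2 = (-5.7071, 0.7071, 0.0000)
after link 3: o_3 = (-4.7158, 5.3727, -1.5000)

-4.716 5.373 -1.500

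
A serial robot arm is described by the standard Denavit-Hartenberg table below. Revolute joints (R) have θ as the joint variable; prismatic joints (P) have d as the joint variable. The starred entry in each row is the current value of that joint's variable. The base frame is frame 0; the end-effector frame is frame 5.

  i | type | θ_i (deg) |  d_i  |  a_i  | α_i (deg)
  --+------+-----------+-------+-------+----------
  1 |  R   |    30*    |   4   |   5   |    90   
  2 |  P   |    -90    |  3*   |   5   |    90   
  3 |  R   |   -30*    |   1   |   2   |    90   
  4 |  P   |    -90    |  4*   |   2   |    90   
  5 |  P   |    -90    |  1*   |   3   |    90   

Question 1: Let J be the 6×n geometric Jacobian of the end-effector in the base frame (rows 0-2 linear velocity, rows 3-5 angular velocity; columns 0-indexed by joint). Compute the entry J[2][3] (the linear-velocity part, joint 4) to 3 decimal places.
0.500

prismatic axis z_3 = (-0.4330,0.7500,0.5000)
J_v[:, 3] = z_3; J_ω[:, 3] = (0,0,0)
entry J[2][3] = 0.5000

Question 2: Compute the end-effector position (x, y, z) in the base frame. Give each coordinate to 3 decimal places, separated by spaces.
after link 1: o_1 = (4.3301, 2.5000, 4.0000)
after link 2: o_2 = (5.8301, -0.0981, -1.0000)
after link 3: o_3 = (4.4641, 0.2679, -2.7321)
after link 4: o_4 = (4.4641, 4.2679, -0.7321)
after link 5: o_5 = (6.0131, 1.5849, -1.3660)

6.013 1.585 -1.366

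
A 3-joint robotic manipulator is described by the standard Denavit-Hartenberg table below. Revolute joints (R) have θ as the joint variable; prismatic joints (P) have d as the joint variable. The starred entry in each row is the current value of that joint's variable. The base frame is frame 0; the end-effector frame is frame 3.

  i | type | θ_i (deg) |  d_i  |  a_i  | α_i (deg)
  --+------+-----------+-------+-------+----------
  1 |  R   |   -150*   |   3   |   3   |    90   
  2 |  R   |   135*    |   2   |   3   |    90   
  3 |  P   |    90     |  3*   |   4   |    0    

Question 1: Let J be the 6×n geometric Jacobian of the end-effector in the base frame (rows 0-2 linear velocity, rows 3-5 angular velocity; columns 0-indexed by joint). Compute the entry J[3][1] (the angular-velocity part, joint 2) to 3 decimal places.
axis z_1 = (-0.5000,0.8660,0.0000); lever o_n−o_1 = (-3.0000,5.1962,4.2426)
cross product → J_v[:, 1] = (3.6742,2.1213,0.0000)
J_ω[:, 1] = z_1
entry J[3][1] = -0.5000

-0.500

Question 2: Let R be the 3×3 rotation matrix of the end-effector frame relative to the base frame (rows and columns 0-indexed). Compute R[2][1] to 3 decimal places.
End-effector y-axis (col 1 of R) = (-0.6124,-0.3536,-0.7071)
R[2][1] = -0.7071

-0.707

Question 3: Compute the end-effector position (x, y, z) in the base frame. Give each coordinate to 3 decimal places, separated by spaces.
after link 1: o_1 = (-2.5981, -1.5000, 3.0000)
after link 2: o_2 = (-1.7610, 1.2927, 5.1213)
after link 3: o_3 = (-5.5981, 3.6962, 7.2426)

-5.598 3.696 7.243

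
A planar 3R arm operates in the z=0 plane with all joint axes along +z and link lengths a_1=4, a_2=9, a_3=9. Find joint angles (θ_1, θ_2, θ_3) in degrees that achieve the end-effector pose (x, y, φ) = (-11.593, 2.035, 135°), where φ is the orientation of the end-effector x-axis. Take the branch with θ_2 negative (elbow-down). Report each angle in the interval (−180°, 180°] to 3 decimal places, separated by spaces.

-29.994 -135.006 -60.000

wrist centre = target − a_3·(cos φ, sin φ) = (-5.2290, -4.3290)
cos θ_2 = (46.0828−4²−9²)/(2·4·9) = -0.7072; θ_2 = -135.0063° (elbow-down)
β = atan2(-4.3290,-5.2290) = -140.3797°; ψ = atan2(-6.3633,-2.3647) = -110.3856°
θ_1 = β − ψ = -29.9941°
θ_3 = φ − θ_1 − θ_2 = -59.9996° (wrapped to (-180°,180°])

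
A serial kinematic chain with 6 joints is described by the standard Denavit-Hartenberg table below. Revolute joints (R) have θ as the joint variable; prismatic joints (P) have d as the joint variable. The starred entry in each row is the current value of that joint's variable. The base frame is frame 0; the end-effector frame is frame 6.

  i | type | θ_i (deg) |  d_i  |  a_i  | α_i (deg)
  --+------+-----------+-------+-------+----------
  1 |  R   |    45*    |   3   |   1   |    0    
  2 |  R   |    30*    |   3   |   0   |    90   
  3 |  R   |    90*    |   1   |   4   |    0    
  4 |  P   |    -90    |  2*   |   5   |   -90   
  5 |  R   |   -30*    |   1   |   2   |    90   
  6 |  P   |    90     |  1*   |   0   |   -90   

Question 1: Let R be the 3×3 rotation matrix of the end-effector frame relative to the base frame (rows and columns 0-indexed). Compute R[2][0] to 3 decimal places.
End-effector x-axis (col 0 of R) = (0.0000,0.0000,1.0000)
R[2][0] = 1.0000

1.000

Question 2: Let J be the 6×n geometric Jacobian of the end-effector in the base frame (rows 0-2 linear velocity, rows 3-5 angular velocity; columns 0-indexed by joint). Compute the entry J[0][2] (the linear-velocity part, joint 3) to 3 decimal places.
axis z_2 = (0.9659,-0.2588,0.0000); lever o_n−o_2 = (6.3132,4.7603,5.0000)
cross product → J_v[:, 2] = (-1.2941,-4.8296,6.2321)
J_ω[:, 2] = z_2
entry J[0][2] = -1.2941

-1.294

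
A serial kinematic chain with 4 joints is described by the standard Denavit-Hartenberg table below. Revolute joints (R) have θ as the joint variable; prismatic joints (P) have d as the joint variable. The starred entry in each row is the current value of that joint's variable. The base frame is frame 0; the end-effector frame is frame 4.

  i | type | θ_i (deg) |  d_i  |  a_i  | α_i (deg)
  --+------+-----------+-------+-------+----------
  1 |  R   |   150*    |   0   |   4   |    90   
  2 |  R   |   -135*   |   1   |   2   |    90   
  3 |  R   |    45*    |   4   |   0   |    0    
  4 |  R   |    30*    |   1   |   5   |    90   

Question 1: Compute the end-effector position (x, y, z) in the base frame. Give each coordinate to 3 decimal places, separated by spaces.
after link 1: o_1 = (-3.4641, 2.0000, 0.0000)
after link 2: o_2 = (-1.7394, 2.1589, -1.4142)
after link 3: o_3 = (0.7101, 0.7447, 1.4142)
after link 4: o_4 = (4.5298, 4.1162, 1.2063)

4.530 4.116 1.206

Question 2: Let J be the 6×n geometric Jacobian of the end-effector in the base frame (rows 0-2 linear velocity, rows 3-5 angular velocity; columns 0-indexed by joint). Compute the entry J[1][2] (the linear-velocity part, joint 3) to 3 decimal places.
axis z_2 = (0.6124,-0.3536,0.7071); lever o_n−o_2 = (6.2691,1.9573,2.6205)
cross product → J_v[:, 2] = (-2.3105,2.8283,3.4151)
J_ω[:, 2] = z_2
entry J[1][2] = 2.8283

2.828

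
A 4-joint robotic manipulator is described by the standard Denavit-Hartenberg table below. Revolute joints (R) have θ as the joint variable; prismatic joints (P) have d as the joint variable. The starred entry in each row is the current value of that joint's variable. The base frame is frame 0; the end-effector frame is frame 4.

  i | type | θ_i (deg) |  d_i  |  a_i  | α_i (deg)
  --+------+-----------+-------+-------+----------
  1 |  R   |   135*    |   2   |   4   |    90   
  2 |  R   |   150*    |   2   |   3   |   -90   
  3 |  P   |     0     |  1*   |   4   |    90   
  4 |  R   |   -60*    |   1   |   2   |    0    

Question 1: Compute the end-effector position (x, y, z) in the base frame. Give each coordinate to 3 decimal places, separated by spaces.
3.933 0.310 6.634

after link 1: o_1 = (-2.8284, 2.8284, 2.0000)
after link 2: o_2 = (0.4229, 2.4055, 3.5000)
after link 3: o_3 = (3.2259, -0.3975, 4.6340)
after link 4: o_4 = (3.9331, 0.3096, 6.6340)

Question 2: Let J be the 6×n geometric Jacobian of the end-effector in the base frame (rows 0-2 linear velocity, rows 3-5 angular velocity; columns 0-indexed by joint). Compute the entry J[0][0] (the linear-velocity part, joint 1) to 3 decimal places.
-0.310

axis z_0 = ẑ; lever o_n−o_0 = (3.9331,0.3096,6.6340)
cross product → J_v[:, 0] = (-0.3096,3.9331,0.0000)
J_ω[:, 0] = z_0
entry J[0][0] = -0.3096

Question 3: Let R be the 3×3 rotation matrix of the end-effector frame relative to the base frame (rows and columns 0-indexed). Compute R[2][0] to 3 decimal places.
End-effector x-axis (col 0 of R) = (0.0000,-0.0000,1.0000)
R[2][0] = 1.0000

1.000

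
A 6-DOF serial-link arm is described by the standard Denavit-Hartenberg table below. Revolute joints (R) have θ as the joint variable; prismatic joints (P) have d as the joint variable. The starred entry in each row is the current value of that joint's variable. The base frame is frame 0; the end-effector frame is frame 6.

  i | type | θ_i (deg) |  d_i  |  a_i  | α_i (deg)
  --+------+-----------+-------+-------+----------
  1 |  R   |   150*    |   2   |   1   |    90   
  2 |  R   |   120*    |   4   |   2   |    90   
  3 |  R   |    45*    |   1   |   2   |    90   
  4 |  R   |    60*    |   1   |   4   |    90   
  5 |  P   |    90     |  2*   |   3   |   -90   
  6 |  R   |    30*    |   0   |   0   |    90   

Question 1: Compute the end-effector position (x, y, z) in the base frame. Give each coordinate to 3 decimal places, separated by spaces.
after link 1: o_1 = (-0.8660, 0.5000, 2.0000)
after link 2: o_2 = (2.0000, 3.4641, 3.7321)
after link 3: o_3 = (2.5695, 4.7683, 5.4568)
after link 4: o_4 = (1.2435, 6.3503, 9.0260)
after link 5: o_5 = (2.9941, 4.3044, 11.4237)
after link 6: o_6 = (2.9941, 4.3044, 11.4237)

2.994 4.304 11.424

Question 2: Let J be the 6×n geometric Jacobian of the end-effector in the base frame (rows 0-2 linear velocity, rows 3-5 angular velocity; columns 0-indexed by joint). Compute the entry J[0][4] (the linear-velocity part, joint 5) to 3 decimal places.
0.946

prismatic axis z_4 = (0.9464,0.1607,0.2803)
J_v[:, 4] = z_4; J_ω[:, 4] = (0,0,0)
entry J[0][4] = 0.9464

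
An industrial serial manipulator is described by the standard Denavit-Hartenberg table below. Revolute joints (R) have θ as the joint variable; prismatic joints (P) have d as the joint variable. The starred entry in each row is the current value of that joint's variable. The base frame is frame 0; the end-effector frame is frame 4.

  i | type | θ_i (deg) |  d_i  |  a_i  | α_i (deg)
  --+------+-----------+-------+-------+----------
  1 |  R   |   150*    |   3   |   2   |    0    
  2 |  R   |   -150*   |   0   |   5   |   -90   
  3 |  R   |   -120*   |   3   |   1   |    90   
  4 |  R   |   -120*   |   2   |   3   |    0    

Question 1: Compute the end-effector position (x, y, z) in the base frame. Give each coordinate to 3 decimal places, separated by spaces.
1.786 1.402 1.567

after link 1: o_1 = (-1.7321, 1.0000, 3.0000)
after link 2: o_2 = (3.2679, 1.0000, 3.0000)
after link 3: o_3 = (2.7679, 4.0000, 3.8660)
after link 4: o_4 = (1.7859, 1.4019, 1.5670)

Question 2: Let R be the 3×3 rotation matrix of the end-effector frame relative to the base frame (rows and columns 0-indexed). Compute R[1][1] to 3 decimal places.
-0.500

End-effector y-axis (col 1 of R) = (-0.4330,-0.5000,0.7500)
R[1][1] = -0.5000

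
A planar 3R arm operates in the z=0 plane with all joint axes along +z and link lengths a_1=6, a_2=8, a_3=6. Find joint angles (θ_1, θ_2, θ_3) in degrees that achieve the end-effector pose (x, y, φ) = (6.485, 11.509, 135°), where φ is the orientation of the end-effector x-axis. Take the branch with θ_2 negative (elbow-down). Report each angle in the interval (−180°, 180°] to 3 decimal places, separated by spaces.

wrist centre = target − a_3·(cos φ, sin φ) = (10.7276, 7.2664)
cos θ_2 = (167.8823−6²−8²)/(2·6·8) = 0.7071; θ_2 = -45.0000° (elbow-down)
β = atan2(7.2664,10.7276) = 34.1117°; ψ = atan2(-5.6569,11.6569) = -25.8864°
θ_1 = β − ψ = 59.9982°
θ_3 = φ − θ_1 − θ_2 = 120.0018° (wrapped to (-180°,180°])

59.998 -45.000 120.002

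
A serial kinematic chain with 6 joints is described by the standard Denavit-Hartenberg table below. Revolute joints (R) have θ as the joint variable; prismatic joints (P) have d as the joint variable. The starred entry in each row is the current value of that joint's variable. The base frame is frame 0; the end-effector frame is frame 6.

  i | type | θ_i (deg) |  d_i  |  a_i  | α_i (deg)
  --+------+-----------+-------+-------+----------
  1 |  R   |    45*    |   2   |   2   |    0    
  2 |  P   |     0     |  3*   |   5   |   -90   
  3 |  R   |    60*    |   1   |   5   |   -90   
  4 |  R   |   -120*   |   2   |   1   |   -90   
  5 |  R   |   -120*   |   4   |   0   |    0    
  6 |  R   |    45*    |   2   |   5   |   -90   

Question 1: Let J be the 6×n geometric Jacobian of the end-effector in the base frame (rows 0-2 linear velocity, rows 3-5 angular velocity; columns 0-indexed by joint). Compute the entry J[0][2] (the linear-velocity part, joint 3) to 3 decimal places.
-7.956

axis z_2 = (-0.7071,0.7071,0.0000); lever o_n−o_2 = (-5.2162,3.2503,-11.2516)
cross product → J_v[:, 2] = (-7.9561,-7.9561,1.3901)
J_ω[:, 2] = z_2
entry J[0][2] = -7.9561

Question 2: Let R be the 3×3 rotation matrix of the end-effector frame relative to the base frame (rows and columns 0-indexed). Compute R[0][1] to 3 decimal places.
0.047

End-effector y-axis (col 1 of R) = (0.0474,-0.6597,0.7500)
R[0][1] = 0.0474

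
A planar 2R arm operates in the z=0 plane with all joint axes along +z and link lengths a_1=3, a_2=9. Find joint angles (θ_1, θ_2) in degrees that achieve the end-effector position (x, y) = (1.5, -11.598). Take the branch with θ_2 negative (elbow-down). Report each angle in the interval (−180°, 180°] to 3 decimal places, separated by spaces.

-59.997 -30.004

cos θ_2 = (136.7636−3²−9²)/(2·3·9) = 0.8660; θ_2 = -30.0038° (elbow-down)
β = atan2(-11.5980,1.5000) = -82.6307°; ψ = atan2(-4.5005,10.7939) = -22.6336°
θ_1 = β − ψ = -59.9971°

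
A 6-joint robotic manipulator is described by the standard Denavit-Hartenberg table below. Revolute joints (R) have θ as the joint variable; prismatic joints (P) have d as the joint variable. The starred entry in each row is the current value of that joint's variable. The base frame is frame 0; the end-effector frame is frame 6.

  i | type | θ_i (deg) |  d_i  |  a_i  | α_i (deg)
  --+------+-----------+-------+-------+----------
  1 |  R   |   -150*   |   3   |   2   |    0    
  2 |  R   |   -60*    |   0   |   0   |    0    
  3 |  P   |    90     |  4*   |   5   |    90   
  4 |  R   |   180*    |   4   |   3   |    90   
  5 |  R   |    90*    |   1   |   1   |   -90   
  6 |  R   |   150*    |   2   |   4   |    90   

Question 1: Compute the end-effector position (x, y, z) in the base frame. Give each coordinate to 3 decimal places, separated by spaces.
after link 1: o_1 = (-1.7321, -1.0000, 3.0000)
after link 2: o_2 = (-1.7321, -1.0000, 3.0000)
after link 3: o_3 = (-4.2321, -5.3301, 7.0000)
after link 4: o_4 = (-6.1962, -0.7321, 7.0000)
after link 5: o_5 = (-7.0622, -0.2321, 8.0000)
after link 6: o_6 = (-5.0622, -3.6962, 6.0000)

-5.062 -3.696 6.000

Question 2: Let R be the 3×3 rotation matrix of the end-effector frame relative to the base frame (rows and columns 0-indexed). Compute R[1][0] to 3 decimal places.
-0.433

End-effector x-axis (col 0 of R) = (0.7500,-0.4330,-0.5000)
R[1][0] = -0.4330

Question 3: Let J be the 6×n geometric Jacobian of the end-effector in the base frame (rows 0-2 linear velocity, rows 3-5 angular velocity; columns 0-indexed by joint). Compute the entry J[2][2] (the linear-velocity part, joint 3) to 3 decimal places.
prismatic axis z_2 = (0.0000,0.0000,1.0000)
J_v[:, 2] = z_2; J_ω[:, 2] = (0,0,0)
entry J[2][2] = 1.0000

1.000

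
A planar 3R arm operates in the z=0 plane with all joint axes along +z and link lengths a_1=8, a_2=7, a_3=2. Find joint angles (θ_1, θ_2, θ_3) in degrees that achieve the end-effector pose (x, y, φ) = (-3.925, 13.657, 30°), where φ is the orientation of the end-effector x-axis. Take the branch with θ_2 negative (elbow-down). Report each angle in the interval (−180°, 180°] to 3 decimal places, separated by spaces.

134.999 -44.996 -60.003

wrist centre = target − a_3·(cos φ, sin φ) = (-5.6571, 12.6570)
cos θ_2 = (192.2019−8²−7²)/(2·8·7) = 0.7072; θ_2 = -44.9957° (elbow-down)
β = atan2(12.6570,-5.6571) = 114.0823°; ψ = atan2(-4.9494,12.9501) = -20.9163°
θ_1 = β − ψ = 134.9985°
θ_3 = φ − θ_1 − θ_2 = -60.0028° (wrapped to (-180°,180°])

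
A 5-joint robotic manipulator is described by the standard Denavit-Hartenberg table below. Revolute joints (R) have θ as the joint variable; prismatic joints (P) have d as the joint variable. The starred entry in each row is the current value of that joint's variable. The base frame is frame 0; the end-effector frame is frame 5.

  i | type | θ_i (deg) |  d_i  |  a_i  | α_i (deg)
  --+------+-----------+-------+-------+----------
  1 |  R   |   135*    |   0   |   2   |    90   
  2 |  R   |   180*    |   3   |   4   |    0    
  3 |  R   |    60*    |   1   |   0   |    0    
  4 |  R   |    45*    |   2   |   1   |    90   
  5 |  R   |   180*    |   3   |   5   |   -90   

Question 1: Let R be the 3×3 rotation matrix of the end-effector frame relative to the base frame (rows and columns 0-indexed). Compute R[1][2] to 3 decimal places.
-0.707

End-effector z-axis (col 2 of R) = (-0.7071,-0.7071,0.0000)
R[1][2] = -0.7071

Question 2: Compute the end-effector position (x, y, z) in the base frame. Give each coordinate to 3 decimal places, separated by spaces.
after link 1: o_1 = (-1.4142, 1.4142, 0.0000)
after link 2: o_2 = (3.5355, 0.7071, 0.0000)
after link 3: o_3 = (4.2426, 1.4142, 0.0000)
after link 4: o_4 = (5.4738, 3.0114, -0.9659)
after link 5: o_5 = (8.4379, 0.0473, 3.0872)

8.438 0.047 3.087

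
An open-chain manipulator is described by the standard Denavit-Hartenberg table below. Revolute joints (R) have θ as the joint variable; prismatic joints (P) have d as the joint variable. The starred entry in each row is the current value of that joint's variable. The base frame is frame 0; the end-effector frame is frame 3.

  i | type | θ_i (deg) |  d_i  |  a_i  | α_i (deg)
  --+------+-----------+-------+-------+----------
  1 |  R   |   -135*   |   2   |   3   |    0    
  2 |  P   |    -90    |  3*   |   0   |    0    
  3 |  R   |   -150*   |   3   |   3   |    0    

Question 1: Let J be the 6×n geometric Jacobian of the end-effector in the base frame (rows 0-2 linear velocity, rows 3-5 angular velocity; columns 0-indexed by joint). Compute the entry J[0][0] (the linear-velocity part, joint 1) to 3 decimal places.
2.898

axis z_0 = ẑ; lever o_n−o_0 = (0.7765,-2.8978,8.0000)
cross product → J_v[:, 0] = (2.8978,0.7765,-0.0000)
J_ω[:, 0] = z_0
entry J[0][0] = 2.8978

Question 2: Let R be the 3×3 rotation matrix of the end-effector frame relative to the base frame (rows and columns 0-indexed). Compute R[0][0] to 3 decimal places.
0.966

End-effector x-axis (col 0 of R) = (0.9659,-0.2588,0.0000)
R[0][0] = 0.9659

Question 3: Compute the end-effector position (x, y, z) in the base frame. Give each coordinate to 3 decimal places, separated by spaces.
after link 1: o_1 = (-2.1213, -2.1213, 2.0000)
after link 2: o_2 = (-2.1213, -2.1213, 5.0000)
after link 3: o_3 = (0.7765, -2.8978, 8.0000)

0.776 -2.898 8.000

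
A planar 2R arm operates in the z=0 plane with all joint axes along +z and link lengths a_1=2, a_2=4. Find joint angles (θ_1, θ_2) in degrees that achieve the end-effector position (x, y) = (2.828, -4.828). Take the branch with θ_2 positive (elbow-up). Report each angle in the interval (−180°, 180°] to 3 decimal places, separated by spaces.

cos θ_2 = (31.3072−2²−4²)/(2·2·4) = 0.7067; θ_2 = 45.0331° (elbow-up)
β = atan2(-4.8280,2.8280) = -59.6404°; ψ = atan2(2.8301,4.8268) = 30.3841°
θ_1 = β − ψ = -90.0245°

-90.024 45.033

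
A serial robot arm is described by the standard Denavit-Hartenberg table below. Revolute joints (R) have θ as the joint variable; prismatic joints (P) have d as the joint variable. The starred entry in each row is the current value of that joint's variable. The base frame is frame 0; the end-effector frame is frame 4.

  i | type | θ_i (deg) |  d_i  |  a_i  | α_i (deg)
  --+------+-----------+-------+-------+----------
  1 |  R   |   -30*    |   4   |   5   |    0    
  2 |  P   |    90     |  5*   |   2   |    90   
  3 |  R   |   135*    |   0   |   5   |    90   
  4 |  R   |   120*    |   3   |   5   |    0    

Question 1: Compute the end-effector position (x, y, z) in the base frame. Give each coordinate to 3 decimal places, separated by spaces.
9.257 -2.627 12.889

after link 1: o_1 = (4.3301, -2.5000, 4.0000)
after link 2: o_2 = (5.3301, -0.7679, 9.0000)
after link 3: o_3 = (3.5624, -3.8298, 12.5355)
after link 4: o_4 = (9.2569, -2.6268, 12.8891)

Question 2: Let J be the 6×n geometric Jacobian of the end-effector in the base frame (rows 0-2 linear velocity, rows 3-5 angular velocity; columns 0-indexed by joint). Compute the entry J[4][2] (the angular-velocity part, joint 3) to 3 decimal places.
axis z_2 = (0.8660,-0.5000,0.0000); lever o_n−o_2 = (3.9268,-1.8589,3.8891)
cross product → J_v[:, 2] = (-1.9445,-3.3680,0.3536)
J_ω[:, 2] = z_2
entry J[4][2] = -0.5000

-0.500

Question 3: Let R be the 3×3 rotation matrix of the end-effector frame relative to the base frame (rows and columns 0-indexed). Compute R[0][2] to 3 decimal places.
0.354

End-effector z-axis (col 2 of R) = (0.3536,0.6124,0.7071)
R[0][2] = 0.3536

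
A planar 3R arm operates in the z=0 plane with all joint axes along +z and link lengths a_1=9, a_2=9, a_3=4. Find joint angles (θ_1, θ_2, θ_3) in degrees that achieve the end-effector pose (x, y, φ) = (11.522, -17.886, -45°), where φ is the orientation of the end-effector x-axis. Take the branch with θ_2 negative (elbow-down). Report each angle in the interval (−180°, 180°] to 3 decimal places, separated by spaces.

wrist centre = target − a_3·(cos φ, sin φ) = (8.6936, -15.0576)
cos θ_2 = (302.3087−9²−9²)/(2·9·9) = 0.8661; θ_2 = -29.9911° (elbow-down)
β = atan2(-15.0576,8.6936) = -59.9998°; ψ = atan2(-4.4988,16.7949) = -14.9955°
θ_1 = β − ψ = -45.0042°
θ_3 = φ − θ_1 − θ_2 = 29.9953° (wrapped to (-180°,180°])

-45.004 -29.991 29.995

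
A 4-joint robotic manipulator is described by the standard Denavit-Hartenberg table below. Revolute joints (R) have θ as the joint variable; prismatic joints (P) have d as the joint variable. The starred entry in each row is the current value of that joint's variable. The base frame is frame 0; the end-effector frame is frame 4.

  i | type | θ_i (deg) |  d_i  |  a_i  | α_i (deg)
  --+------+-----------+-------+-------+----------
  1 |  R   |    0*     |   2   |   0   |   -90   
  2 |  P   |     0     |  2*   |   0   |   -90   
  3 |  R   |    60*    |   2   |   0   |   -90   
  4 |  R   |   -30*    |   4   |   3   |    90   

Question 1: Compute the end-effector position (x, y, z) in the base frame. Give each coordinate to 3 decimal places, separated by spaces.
after link 1: o_1 = (0.0000, 0.0000, 2.0000)
after link 2: o_2 = (0.0000, 2.0000, 2.0000)
after link 3: o_3 = (0.0000, 2.0000, 0.0000)
after link 4: o_4 = (-2.1651, -2.2500, -1.5000)

-2.165 -2.250 -1.500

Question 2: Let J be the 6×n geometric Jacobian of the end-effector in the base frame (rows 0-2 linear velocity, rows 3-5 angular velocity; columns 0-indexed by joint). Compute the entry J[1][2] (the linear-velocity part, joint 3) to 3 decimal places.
axis z_2 = (0.0000,0.0000,-1.0000); lever o_n−o_2 = (-2.1651,-4.2500,-3.5000)
cross product → J_v[:, 2] = (-4.2500,2.1651,0.0000)
J_ω[:, 2] = z_2
entry J[1][2] = 2.1651

2.165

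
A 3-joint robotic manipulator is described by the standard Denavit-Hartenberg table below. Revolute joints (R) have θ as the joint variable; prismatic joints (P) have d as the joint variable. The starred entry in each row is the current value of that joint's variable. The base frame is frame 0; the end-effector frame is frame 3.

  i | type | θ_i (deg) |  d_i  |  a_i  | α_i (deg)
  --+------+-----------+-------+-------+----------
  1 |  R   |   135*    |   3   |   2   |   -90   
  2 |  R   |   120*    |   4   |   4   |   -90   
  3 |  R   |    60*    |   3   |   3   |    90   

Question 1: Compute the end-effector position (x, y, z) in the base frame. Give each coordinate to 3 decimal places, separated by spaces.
1.376 -3.359 -0.263

after link 1: o_1 = (-1.4142, 1.4142, 3.0000)
after link 2: o_2 = (-2.8284, -2.8284, -0.4641)
after link 3: o_3 = (1.3761, -3.3588, -0.2631)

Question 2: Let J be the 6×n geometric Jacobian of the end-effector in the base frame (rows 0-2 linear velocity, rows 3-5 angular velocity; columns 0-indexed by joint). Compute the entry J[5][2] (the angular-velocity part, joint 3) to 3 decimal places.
axis z_2 = (0.6124,-0.6124,0.5000); lever o_n−o_2 = (4.2046,-0.5303,0.2010)
cross product → J_v[:, 2] = (0.1421,1.9792,2.2500)
J_ω[:, 2] = z_2
entry J[5][2] = 0.5000

0.500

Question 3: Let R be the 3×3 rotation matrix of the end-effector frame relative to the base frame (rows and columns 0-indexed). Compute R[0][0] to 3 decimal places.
0.789

End-effector x-axis (col 0 of R) = (0.7891,0.4356,-0.4330)
R[0][0] = 0.7891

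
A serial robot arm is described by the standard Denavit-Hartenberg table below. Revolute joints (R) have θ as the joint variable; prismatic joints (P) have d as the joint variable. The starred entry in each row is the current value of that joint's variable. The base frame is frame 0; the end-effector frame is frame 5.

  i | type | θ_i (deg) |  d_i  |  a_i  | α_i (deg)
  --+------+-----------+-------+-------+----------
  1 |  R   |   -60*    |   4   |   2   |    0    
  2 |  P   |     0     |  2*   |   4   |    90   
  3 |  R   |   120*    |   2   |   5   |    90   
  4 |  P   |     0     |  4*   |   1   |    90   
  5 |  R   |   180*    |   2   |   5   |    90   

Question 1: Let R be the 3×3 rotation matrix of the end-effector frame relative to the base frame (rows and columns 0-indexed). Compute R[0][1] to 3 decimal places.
0.866

End-effector y-axis (col 1 of R) = (0.8660,0.5000,-0.0000)
R[0][1] = 0.8660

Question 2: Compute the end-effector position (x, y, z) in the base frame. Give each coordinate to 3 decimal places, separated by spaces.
4.482 -7.763 8.866

after link 1: o_1 = (1.0000, -1.7321, 4.0000)
after link 2: o_2 = (3.0000, -5.1962, 6.0000)
after link 3: o_3 = (0.0179, -4.0311, 10.3301)
after link 4: o_4 = (1.5000, -6.5981, 13.1962)
after link 5: o_5 = (4.4821, -7.7631, 8.8660)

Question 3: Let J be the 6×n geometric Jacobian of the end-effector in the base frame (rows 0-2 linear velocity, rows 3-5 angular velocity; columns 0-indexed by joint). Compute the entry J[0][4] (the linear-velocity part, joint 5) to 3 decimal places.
axis z_4 = (0.8660,0.5000,-0.0000); lever o_n−o_4 = (2.9821,-1.1651,-4.3301)
cross product → J_v[:, 4] = (-2.1651,3.7500,-2.5000)
J_ω[:, 4] = z_4
entry J[0][4] = -2.1651

-2.165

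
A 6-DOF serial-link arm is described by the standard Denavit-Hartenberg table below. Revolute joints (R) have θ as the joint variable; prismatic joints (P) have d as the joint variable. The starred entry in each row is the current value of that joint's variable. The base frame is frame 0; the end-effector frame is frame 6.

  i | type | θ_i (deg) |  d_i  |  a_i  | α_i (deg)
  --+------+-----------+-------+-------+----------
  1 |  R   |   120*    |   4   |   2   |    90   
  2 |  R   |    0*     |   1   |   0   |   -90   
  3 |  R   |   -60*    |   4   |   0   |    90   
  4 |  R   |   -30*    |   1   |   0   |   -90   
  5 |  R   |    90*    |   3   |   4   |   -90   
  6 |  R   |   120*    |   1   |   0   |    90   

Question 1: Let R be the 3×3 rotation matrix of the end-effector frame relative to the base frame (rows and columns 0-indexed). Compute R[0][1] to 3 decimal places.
End-effector y-axis (col 1 of R) = (-0.4330,-0.7500,0.5000)
R[0][1] = -0.4330

-0.433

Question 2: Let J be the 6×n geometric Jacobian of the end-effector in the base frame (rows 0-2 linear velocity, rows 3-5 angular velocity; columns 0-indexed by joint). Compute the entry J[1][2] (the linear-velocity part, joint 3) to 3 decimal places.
-2.281

axis z_2 = (0.0000,0.0000,1.0000); lever o_n−o_2 = (-2.2811,2.0490,7.0981)
cross product → J_v[:, 2] = (-2.0490,-2.2811,0.0000)
J_ω[:, 2] = z_2
entry J[1][2] = -2.2811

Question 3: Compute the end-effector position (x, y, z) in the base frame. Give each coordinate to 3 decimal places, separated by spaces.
-2.415 4.281 11.098

after link 1: o_1 = (-1.0000, 1.7321, 4.0000)
after link 2: o_2 = (-0.1340, 2.2321, 4.0000)
after link 3: o_3 = (-0.1340, 2.2321, 8.0000)
after link 4: o_4 = (0.7321, 1.7321, 8.0000)
after link 5: o_5 = (-1.9821, 5.0311, 10.5981)
after link 6: o_6 = (-2.4151, 4.2811, 11.0981)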